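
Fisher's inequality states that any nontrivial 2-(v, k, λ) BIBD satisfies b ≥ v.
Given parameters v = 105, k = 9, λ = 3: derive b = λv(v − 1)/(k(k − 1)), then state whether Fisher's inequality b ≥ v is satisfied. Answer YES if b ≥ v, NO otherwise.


b = λv(v − 1)/(k(k − 1)) = 3·105·104/(9·8) = 32760/72 = 455.
Compare with v = 105: b ≥ v, so Fisher's inequality holds.

YES


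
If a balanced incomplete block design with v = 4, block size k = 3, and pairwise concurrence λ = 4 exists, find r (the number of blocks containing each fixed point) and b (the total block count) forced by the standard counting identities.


Any 2-(v, k, λ) BIBD satisfies two necessary conditions:
  (i)  Each point sits in r blocks, and counting incidences through any fixed point gives r(k − 1) = λ(v − 1), so r = λ(v − 1)/(k − 1).
  (ii) Total incidences bk = vr, so b = vr/k.
Step 1: r = λ(v − 1)/(k − 1) = 4·(4 − 1)/(3 − 1) = 4·3/2 = 12/2 = 6.
Step 2: b = vr/k = 4·6/3 = 24/3 = 8.
Check integrality: r = 6 ∈ Z ✓, b = 8 ∈ Z ✓.
(These identities are necessary conditions: they determine r and b for any design with these parameters, but do not by themselves prove that one exists.)

r = 6, b = 8.


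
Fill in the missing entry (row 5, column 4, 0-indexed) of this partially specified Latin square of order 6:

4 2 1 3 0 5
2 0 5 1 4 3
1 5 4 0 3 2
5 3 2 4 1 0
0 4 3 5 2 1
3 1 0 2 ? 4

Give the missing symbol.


Row 5 contains symbols [0, 1, 2, 3, 4] — missing [5].
Column 4 contains symbols [0, 1, 2, 3, 4] — missing [5].
The missing symbol must appear in both missing sets; intersection = [5].
Therefore the hidden value is 5.

Missing value = 5.


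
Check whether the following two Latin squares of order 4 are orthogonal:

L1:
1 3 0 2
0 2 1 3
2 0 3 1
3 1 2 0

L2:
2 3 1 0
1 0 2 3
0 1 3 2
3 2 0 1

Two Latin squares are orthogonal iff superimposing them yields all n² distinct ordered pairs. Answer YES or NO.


Form the n² = 16 superimposed pairs (L1[i][j], L2[i][j]), row by row (rows and columns indexed from 0):
row 0: (1,2) (3,3) (0,1) (2,0)
row 1: (0,1) (2,0) (1,2) (3,3)
row 2: (2,0) (0,1) (3,3) (1,2)
row 3: (3,3) (1,2) (2,0) (0,1)
Orthogonality requires all 16 pairs distinct.
But the pair (0,1) repeats: cell (0,2) has L1 = 0, L2 = 1, and cell (1,0) has L1 = 0, L2 = 1.
A repeated pair means some other pair never occurs (only 4 distinct pairs out of 16), so the squares are not orthogonal.
Conclusion: NO.

NO


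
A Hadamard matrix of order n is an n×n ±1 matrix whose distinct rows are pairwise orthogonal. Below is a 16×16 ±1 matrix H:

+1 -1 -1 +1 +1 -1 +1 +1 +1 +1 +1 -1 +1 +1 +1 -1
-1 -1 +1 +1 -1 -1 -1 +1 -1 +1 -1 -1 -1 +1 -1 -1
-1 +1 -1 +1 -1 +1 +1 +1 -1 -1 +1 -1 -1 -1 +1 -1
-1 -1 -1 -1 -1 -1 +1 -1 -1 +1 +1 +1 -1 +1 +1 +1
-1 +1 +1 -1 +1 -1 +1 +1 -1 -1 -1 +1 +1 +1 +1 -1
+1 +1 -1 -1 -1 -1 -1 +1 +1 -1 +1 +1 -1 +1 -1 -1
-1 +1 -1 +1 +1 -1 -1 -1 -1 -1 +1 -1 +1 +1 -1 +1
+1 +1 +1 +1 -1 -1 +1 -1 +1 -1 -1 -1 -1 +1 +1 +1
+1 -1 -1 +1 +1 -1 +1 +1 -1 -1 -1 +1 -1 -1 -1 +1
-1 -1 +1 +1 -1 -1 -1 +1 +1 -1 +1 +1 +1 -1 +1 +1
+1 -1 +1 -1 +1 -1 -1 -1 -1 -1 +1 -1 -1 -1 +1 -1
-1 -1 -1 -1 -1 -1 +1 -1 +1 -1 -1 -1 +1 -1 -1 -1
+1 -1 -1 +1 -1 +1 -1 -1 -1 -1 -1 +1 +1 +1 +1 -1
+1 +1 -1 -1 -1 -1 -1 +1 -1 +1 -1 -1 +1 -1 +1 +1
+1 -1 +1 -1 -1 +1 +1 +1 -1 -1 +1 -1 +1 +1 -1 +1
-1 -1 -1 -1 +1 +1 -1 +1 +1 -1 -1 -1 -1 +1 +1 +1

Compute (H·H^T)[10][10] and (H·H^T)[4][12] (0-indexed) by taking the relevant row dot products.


Row 4 of H: [-1, 1, 1, -1, 1, -1, 1, 1, -1, -1, -1, 1, 1, 1, 1, -1].
Row 10 of H: [1, -1, 1, -1, 1, -1, -1, -1, -1, -1, 1, -1, -1, -1, 1, -1].
Row 12 of H: [1, -1, -1, 1, -1, 1, -1, -1, -1, -1, -1, 1, 1, 1, 1, -1].
(H·H^T)[10][10] = Σ_j H[10][j]·H[10][j] = (1)² + (-1)² + (1)² + (-1)² + (1)² + (-1)² + (-1)² + (-1)² + (-1)² + (-1)² + (1)² + (-1)² + (-1)² + (-1)² + (1)² + (-1)² = 1 + 1 + 1 + 1 + 1 + 1 + 1 + 1 + 1 + 1 + 1 + 1 + 1 + 1 + 1 + 1 = 16.
(H·H^T)[4][12] = Σ_j H[4][j]·H[12][j] = (-1)·(1) + (1)·(-1) + (1)·(-1) + (-1)·(1) + (1)·(-1) + (-1)·(1) + (1)·(-1) + (1)·(-1) + (-1)·(-1) + (-1)·(-1) + (-1)·(-1) + (1)·(1) + (1)·(1) + (1)·(1) + (1)·(1) + (-1)·(-1) = -1 + -1 + -1 + -1 + -1 + -1 + -1 + -1 + 1 + 1 + 1 + 1 + 1 + 1 + 1 + 1 = 0.
So rows 4 and 12 are orthogonal; the diagonal entry equals n = 16.

(10,10) entry = 16; (4,12) entry = 0.


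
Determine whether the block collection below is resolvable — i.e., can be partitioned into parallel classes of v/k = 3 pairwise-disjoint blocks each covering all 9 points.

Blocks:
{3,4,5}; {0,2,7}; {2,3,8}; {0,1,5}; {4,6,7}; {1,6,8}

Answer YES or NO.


v = 9, block size k = 3, number of blocks = 6.
For resolvability, blocks must partition into parallel classes of size v/k = 3.
Total blocks must therefore be a multiple of 3: 6 = 3·2 + 0 ⇒ divisible ✓.
Greedy packing gives 2 candidate class(es). Each should be a full parallel class (size 3, covers all 9 points).
  Class 1 (3 blocks): {3,4,5}; {0,2,7}; {1,6,8}. Points covered: [0, 1, 2, 3, 4, 5, 6, 7, 8].
  Class 2 (3 blocks): {2,3,8}; {0,1,5}; {4,6,7}. Points covered: [0, 1, 2, 3, 4, 5, 6, 7, 8].
All classes full (size 3)? YES. All classes cover every point? YES.
Resolvable? YES.

YES


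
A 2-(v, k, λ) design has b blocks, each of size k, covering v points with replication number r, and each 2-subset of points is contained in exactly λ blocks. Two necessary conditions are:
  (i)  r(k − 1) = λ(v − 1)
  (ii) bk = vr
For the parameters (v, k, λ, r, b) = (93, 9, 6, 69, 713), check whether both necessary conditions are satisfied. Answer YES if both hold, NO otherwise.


Condition (i): r(k − 1) = 69·8 = 552; λ(v − 1) = 6·92 = 552. Match? YES.
Condition (ii): bk = 713·9 = 6417; vr = 93·69 = 6417. Match? YES.
Both conditions hold? YES.

YES


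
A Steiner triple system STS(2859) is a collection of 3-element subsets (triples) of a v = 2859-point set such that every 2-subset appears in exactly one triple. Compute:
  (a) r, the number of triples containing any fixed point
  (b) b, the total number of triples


An STS(v) is a 2-(v, 3, 1) BIBD: block size k = 3, λ = 1.
Replication: r(k − 1) = λ(v − 1) ⇒ r·2 = 2859 − 1 = 2858 ⇒ r = 1429.
Block count: bk = vr ⇒ b·3 = 2859·1429 = 4085511 ⇒ b = 1361837.

r = 1429, b = 1361837.


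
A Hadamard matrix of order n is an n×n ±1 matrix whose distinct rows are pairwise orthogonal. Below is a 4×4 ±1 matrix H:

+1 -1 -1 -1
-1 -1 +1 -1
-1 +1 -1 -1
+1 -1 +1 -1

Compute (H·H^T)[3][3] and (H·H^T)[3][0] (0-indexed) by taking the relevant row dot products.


Row 0 of H: [1, -1, -1, -1].
Row 3 of H: [1, -1, 1, -1].
(H·H^T)[3][3] = Σ_j H[3][j]·H[3][j] = (1)² + (-1)² + (1)² + (-1)² = 1 + 1 + 1 + 1 = 4.
(H·H^T)[3][0] = Σ_j H[3][j]·H[0][j] = (1)·(1) + (-1)·(-1) + (1)·(-1) + (-1)·(-1) = 1 + 1 + -1 + 1 = 2.
Rows 3 and 0 are not orthogonal (dot product = 2 ≠ 0), so H is not a Hadamard matrix.

(3,3) entry = 4; (3,0) entry = 2.


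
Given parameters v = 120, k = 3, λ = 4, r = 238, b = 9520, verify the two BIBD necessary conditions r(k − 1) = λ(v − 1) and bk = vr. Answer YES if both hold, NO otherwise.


Condition (i): r(k − 1) = 238·2 = 476; λ(v − 1) = 4·119 = 476. Match? YES.
Condition (ii): bk = 9520·3 = 28560; vr = 120·238 = 28560. Match? YES.
Both conditions hold? YES.

YES


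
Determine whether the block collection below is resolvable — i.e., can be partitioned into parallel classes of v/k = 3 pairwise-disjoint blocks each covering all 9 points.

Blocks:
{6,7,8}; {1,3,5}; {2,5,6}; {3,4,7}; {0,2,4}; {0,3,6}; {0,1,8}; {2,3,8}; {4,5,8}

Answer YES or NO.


v = 9, block size k = 3, number of blocks = 9.
For resolvability, blocks must partition into parallel classes of size v/k = 3.
Total blocks must therefore be a multiple of 3: 9 = 3·3 + 0 ⇒ divisible ✓.
Consider block {0,3,6}. The only other block(s) in the collection disjoint from it are {4,5,8} — just 1 block(s). Any parallel class containing {0,3,6} would need 2 other blocks each disjoint from it, so no parallel class of size 3 can contain {0,3,6}.
Since every block must belong to some parallel class in a resolution, the collection cannot be partitioned into parallel classes.
Resolvable? NO.

NO


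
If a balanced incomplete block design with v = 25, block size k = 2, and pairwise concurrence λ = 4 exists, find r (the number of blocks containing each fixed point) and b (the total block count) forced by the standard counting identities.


Any 2-(v, k, λ) BIBD satisfies two necessary conditions:
  (i)  Each point sits in r blocks, and counting incidences through any fixed point gives r(k − 1) = λ(v − 1), so r = λ(v − 1)/(k − 1).
  (ii) Total incidences bk = vr, so b = vr/k.
Step 1: r = λ(v − 1)/(k − 1) = 4·(25 − 1)/(2 − 1) = 4·24/1 = 96/1 = 96.
Step 2: b = vr/k = 25·96/2 = 2400/2 = 1200.
Check integrality: r = 96 ∈ Z ✓, b = 1200 ∈ Z ✓.
(These identities are necessary conditions: they determine r and b for any design with these parameters, but do not by themselves prove that one exists.)

r = 96, b = 1200.


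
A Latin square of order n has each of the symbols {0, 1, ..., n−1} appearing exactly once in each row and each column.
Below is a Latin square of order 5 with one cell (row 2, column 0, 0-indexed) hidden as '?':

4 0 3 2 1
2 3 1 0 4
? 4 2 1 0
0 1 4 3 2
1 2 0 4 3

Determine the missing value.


Row 2 contains symbols [0, 1, 2, 4] — missing [3].
Column 0 contains symbols [0, 1, 2, 4] — missing [3].
The missing symbol must appear in both missing sets; intersection = [3].
Therefore the hidden value is 3.

Missing value = 3.


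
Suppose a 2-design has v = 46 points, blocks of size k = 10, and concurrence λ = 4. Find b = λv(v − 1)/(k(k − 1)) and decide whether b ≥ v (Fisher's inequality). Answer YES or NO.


r = λ(v − 1)/(k − 1) = 4·45/9 = 20.
b = vr/k = 46·20/10 = 92.
Fisher's inequality: b ≥ v ⇔ 92 ≥ 46? YES.

YES


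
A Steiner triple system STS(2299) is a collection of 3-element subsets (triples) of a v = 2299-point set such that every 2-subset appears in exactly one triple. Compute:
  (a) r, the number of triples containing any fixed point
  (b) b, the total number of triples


An STS(v) is a 2-(v, 3, 1) BIBD: block size k = 3, λ = 1.
Replication: r(k − 1) = λ(v − 1) ⇒ r·2 = 2299 − 1 = 2298 ⇒ r = 1149.
Block count: bk = vr ⇒ b·3 = 2299·1149 = 2641551 ⇒ b = 880517.
(Check via b = v(v − 1)/6 = 2299·2298/6 = 5283102/6 = 880517.)

r = 1149, b = 880517.


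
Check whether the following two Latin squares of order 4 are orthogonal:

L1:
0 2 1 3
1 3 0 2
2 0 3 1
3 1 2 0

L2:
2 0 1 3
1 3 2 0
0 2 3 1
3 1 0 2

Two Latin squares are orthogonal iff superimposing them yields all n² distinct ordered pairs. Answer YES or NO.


Form the n² = 16 superimposed pairs (L1[i][j], L2[i][j]), row by row (rows and columns indexed from 0):
row 0: (0,2) (2,0) (1,1) (3,3)
row 1: (1,1) (3,3) (0,2) (2,0)
row 2: (2,0) (0,2) (3,3) (1,1)
row 3: (3,3) (1,1) (2,0) (0,2)
Orthogonality requires all 16 pairs distinct.
But the pair (1,1) repeats: cell (0,2) has L1 = 1, L2 = 1, and cell (1,0) has L1 = 1, L2 = 1.
A repeated pair means some other pair never occurs (only 4 distinct pairs out of 16), so the squares are not orthogonal.
Conclusion: NO.

NO


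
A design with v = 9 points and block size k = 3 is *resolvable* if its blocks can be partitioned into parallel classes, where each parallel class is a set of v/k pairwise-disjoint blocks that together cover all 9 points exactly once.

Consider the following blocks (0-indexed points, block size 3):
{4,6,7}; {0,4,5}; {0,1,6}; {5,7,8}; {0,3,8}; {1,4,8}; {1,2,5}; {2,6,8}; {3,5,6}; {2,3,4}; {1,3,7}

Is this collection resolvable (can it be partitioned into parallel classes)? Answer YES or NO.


v = 9, block size k = 3, number of blocks = 11.
For resolvability, blocks must partition into parallel classes of size v/k = 3.
Total blocks must therefore be a multiple of 3: 11 = 3·3 + 2 ⇒ not divisible ✗.
Resolvable? NO.

NO


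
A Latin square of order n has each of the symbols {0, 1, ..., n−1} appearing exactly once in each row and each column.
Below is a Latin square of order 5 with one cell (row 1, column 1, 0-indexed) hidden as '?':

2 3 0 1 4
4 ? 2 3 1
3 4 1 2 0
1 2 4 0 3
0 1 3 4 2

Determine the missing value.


Row 1 contains symbols [1, 2, 3, 4] — missing [0].
Column 1 contains symbols [1, 2, 3, 4] — missing [0].
The missing symbol must appear in both missing sets; intersection = [0].
Therefore the hidden value is 0.

Missing value = 0.


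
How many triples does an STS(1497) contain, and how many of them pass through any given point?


An STS(v) is a 2-(v, 3, 1) BIBD: block size k = 3, λ = 1.
Replication: r(k − 1) = λ(v − 1) ⇒ r·2 = 1497 − 1 = 1496 ⇒ r = 748.
Block count: bk = vr ⇒ b·3 = 1497·748 = 1119756 ⇒ b = 373252.

r = 748, b = 373252.


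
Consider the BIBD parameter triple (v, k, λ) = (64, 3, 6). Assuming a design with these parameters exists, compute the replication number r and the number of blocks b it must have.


Any 2-(v, k, λ) BIBD satisfies two necessary conditions:
  (i)  Each point sits in r blocks, and counting incidences through any fixed point gives r(k − 1) = λ(v − 1), so r = λ(v − 1)/(k − 1).
  (ii) Total incidences bk = vr, so b = vr/k.
Step 1: r = λ(v − 1)/(k − 1) = 6·(64 − 1)/(3 − 1) = 6·63/2 = 378/2 = 189.
Step 2: b = vr/k = 64·189/3 = 12096/3 = 4032.
Check integrality: r = 189 ∈ Z ✓, b = 4032 ∈ Z ✓.
(These identities are necessary conditions: they determine r and b for any design with these parameters, but do not by themselves prove that one exists.)

r = 189, b = 4032.


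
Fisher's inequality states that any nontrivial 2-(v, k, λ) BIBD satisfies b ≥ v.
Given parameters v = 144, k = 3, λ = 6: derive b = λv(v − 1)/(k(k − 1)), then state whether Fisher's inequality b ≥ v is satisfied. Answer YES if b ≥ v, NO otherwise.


b = λv(v − 1)/(k(k − 1)) = 6·144·143/(3·2) = 123552/6 = 20592.
Compare with v = 144: b ≥ v, so Fisher's inequality holds.

YES


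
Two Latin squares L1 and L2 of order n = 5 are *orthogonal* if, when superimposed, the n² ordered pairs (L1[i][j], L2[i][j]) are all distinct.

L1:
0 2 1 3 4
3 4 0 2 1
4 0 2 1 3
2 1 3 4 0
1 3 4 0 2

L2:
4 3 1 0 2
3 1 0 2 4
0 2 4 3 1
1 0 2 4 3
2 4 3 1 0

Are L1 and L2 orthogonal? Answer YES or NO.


Form the n² = 25 superimposed pairs (L1[i][j], L2[i][j]), row by row (rows and columns indexed from 0):
row 0: (0,4) (2,3) (1,1) (3,0) (4,2)
row 1: (3,3) (4,1) (0,0) (2,2) (1,4)
row 2: (4,0) (0,2) (2,4) (1,3) (3,1)
row 3: (2,1) (1,0) (3,2) (4,4) (0,3)
row 4: (1,2) (3,4) (4,3) (0,1) (2,0)
Orthogonality requires all 25 pairs distinct.
Check by first coordinate: for each symbol s of L1, list the L2 entries in the n cells where L1 = s; they must all differ.
  L1 = 0: L2 entries (in reading order) 4, 0, 2, 3, 1 — all 5 distinct ✓
  L1 = 1: L2 entries (in reading order) 1, 4, 3, 0, 2 — all 5 distinct ✓
  L1 = 2: L2 entries (in reading order) 3, 2, 4, 1, 0 — all 5 distinct ✓
  L1 = 3: L2 entries (in reading order) 0, 3, 1, 2, 4 — all 5 distinct ✓
  L1 = 4: L2 entries (in reading order) 2, 1, 0, 4, 3 — all 5 distinct ✓
Every symbol of L1 meets every symbol of L2 exactly once, so all 25 pairs are distinct (25 of 25).
Conclusion: YES.

YES


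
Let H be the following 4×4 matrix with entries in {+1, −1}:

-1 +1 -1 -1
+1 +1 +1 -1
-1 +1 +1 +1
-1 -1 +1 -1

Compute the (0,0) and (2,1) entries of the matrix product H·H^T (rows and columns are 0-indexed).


Row 0 of H: [-1, 1, -1, -1].
Row 1 of H: [1, 1, 1, -1].
Row 2 of H: [-1, 1, 1, 1].
(H·H^T)[0][0] = Σ_j H[0][j]·H[0][j] = (-1)² + (1)² + (-1)² + (-1)² = 1 + 1 + 1 + 1 = 4.
(H·H^T)[2][1] = Σ_j H[2][j]·H[1][j] = (-1)·(1) + (1)·(1) + (1)·(1) + (1)·(-1) = -1 + 1 + 1 + -1 = 0.
So rows 2 and 1 are orthogonal; the diagonal entry equals n = 4.

(0,0) entry = 4; (2,1) entry = 0.


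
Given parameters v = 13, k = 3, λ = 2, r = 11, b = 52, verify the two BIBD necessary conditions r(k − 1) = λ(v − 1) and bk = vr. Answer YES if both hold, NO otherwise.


Condition (i): r(k − 1) = 11·2 = 22; λ(v − 1) = 2·12 = 24. Match? NO.
Condition (ii): bk = 52·3 = 156; vr = 13·11 = 143. Match? NO.
Both conditions hold? NO.

NO


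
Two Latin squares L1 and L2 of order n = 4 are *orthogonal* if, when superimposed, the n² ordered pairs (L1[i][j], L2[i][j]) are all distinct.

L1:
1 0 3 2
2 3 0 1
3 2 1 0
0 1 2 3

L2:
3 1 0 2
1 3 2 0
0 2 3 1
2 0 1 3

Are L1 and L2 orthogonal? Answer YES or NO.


Form the n² = 16 superimposed pairs (L1[i][j], L2[i][j]), row by row (rows and columns indexed from 0):
row 0: (1,3) (0,1) (3,0) (2,2)
row 1: (2,1) (3,3) (0,2) (1,0)
row 2: (3,0) (2,2) (1,3) (0,1)
row 3: (0,2) (1,0) (2,1) (3,3)
Orthogonality requires all 16 pairs distinct.
But the pair (3,0) repeats: cell (0,2) has L1 = 3, L2 = 0, and cell (2,0) has L1 = 3, L2 = 0.
A repeated pair means some other pair never occurs (only 8 distinct pairs out of 16), so the squares are not orthogonal.
Conclusion: NO.

NO


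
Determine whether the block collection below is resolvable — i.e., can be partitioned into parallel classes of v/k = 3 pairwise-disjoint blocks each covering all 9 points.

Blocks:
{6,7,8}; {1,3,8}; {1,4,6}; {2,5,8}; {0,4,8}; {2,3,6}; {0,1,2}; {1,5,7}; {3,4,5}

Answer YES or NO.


v = 9, block size k = 3, number of blocks = 9.
For resolvability, blocks must partition into parallel classes of size v/k = 3.
Total blocks must therefore be a multiple of 3: 9 = 3·3 + 0 ⇒ divisible ✓.
Consider block {1,3,8}. It intersects every other block in the collection, so no parallel class of size 3 can contain it.
Since every block must belong to some parallel class in a resolution, the collection cannot be partitioned into parallel classes.
Resolvable? NO.

NO


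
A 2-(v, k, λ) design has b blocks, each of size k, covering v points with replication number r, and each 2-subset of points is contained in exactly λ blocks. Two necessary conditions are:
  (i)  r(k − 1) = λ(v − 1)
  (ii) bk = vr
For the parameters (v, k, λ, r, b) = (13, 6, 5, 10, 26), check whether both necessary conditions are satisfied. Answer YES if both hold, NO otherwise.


Condition (i): r(k − 1) = 10·5 = 50; λ(v − 1) = 5·12 = 60. Match? NO.
Condition (ii): bk = 26·6 = 156; vr = 13·10 = 130. Match? NO.
Both conditions hold? NO.

NO


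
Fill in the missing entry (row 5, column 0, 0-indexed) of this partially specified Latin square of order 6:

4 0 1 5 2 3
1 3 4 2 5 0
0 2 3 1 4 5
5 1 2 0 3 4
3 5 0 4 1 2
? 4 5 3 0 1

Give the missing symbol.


Row 5 contains symbols [0, 1, 3, 4, 5] — missing [2].
Column 0 contains symbols [0, 1, 3, 4, 5] — missing [2].
The missing symbol must appear in both missing sets; intersection = [2].
Therefore the hidden value is 2.

Missing value = 2.


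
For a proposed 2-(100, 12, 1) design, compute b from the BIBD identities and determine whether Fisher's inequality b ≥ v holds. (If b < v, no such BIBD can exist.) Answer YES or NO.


b = λv(v − 1)/(k(k − 1)) = 1·100·99/(12·11) = 9900/132 = 75.
Compare with v = 100: b < v, so Fisher's inequality fails.

NO


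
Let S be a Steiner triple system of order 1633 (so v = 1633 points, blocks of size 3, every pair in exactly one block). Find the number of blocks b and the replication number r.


An STS(v) is a 2-(v, 3, 1) BIBD: block size k = 3, λ = 1.
Replication: r(k − 1) = λ(v − 1) ⇒ r·2 = 1633 − 1 = 1632 ⇒ r = 816.
Block count: bk = vr ⇒ b·3 = 1633·816 = 1332528 ⇒ b = 444176.
(Check via b = v(v − 1)/6 = 1633·1632/6 = 2665056/6 = 444176.)

r = 816, b = 444176.


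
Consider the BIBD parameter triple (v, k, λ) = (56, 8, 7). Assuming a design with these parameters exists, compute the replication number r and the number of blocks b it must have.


Any 2-(v, k, λ) BIBD satisfies two necessary conditions:
  (i)  Each point sits in r blocks, and counting incidences through any fixed point gives r(k − 1) = λ(v − 1), so r = λ(v − 1)/(k − 1).
  (ii) Total incidences bk = vr, so b = vr/k.
Step 1: r = λ(v − 1)/(k − 1) = 7·(56 − 1)/(8 − 1) = 7·55/7 = 385/7 = 55.
Step 2: b = vr/k = 56·55/8 = 3080/8 = 385.
Check integrality: r = 55 ∈ Z ✓, b = 385 ∈ Z ✓.
(These identities are necessary conditions: they determine r and b for any design with these parameters, but do not by themselves prove that one exists.)

r = 55, b = 385.


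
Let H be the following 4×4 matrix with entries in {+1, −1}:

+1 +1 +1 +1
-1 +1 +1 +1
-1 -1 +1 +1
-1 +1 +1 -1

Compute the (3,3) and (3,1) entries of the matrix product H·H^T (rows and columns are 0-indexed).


Row 1 of H: [-1, 1, 1, 1].
Row 3 of H: [-1, 1, 1, -1].
(H·H^T)[3][3] = Σ_j H[3][j]·H[3][j] = (-1)² + (1)² + (1)² + (-1)² = 1 + 1 + 1 + 1 = 4.
(H·H^T)[3][1] = Σ_j H[3][j]·H[1][j] = (-1)·(-1) + (1)·(1) + (1)·(1) + (-1)·(1) = 1 + 1 + 1 + -1 = 2.
Rows 3 and 1 are not orthogonal (dot product = 2 ≠ 0), so H is not a Hadamard matrix.

(3,3) entry = 4; (3,1) entry = 2.


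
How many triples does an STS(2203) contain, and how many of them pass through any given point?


An STS(v) is a 2-(v, 3, 1) BIBD: block size k = 3, λ = 1.
Replication: r(k − 1) = λ(v − 1) ⇒ r·2 = 2203 − 1 = 2202 ⇒ r = 1101.
Block count: b = v(v − 1)/6 = 2203·2202/6 = 4851006/6 = 808501.

r = 1101, b = 808501.


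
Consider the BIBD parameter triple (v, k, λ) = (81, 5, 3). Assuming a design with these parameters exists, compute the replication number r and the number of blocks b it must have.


Any 2-(v, k, λ) BIBD satisfies two necessary conditions:
  (i)  Each point sits in r blocks, and counting incidences through any fixed point gives r(k − 1) = λ(v − 1), so r = λ(v − 1)/(k − 1).
  (ii) Total incidences bk = vr, so b = vr/k.
Step 1: r = λ(v − 1)/(k − 1) = 3·(81 − 1)/(5 − 1) = 3·80/4 = 240/4 = 60.
Step 2: b = vr/k = 81·60/5 = 4860/5 = 972.
Check integrality: r = 60 ∈ Z ✓, b = 972 ∈ Z ✓.
(These identities are necessary conditions: they determine r and b for any design with these parameters, but do not by themselves prove that one exists.)

r = 60, b = 972.


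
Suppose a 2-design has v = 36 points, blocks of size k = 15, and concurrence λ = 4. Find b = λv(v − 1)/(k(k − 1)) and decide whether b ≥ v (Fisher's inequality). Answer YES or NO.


b = λv(v − 1)/(k(k − 1)) = 4·36·35/(15·14) = 5040/210 = 24.
Compare with v = 36: b < v, so Fisher's inequality fails.

NO


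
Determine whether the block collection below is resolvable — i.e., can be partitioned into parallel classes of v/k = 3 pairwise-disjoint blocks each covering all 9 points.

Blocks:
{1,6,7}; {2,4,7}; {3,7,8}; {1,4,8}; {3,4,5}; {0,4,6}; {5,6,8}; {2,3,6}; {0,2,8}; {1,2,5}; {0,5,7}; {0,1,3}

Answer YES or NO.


v = 9, block size k = 3, number of blocks = 12.
For resolvability, blocks must partition into parallel classes of size v/k = 3.
Total blocks must therefore be a multiple of 3: 12 = 3·4 + 0 ⇒ divisible ✓.
Greedy packing gives 4 candidate class(es). Each should be a full parallel class (size 3, covers all 9 points).
  Class 1 (3 blocks): {1,6,7}; {3,4,5}; {0,2,8}. Points covered: [0, 1, 2, 3, 4, 5, 6, 7, 8].
  Class 2 (3 blocks): {2,4,7}; {5,6,8}; {0,1,3}. Points covered: [0, 1, 2, 3, 4, 5, 6, 7, 8].
  Class 3 (3 blocks): {3,7,8}; {0,4,6}; {1,2,5}. Points covered: [0, 1, 2, 3, 4, 5, 6, 7, 8].
  Class 4 (3 blocks): {1,4,8}; {2,3,6}; {0,5,7}. Points covered: [0, 1, 2, 3, 4, 5, 6, 7, 8].
All classes full (size 3)? YES. All classes cover every point? YES.
Resolvable? YES.

YES


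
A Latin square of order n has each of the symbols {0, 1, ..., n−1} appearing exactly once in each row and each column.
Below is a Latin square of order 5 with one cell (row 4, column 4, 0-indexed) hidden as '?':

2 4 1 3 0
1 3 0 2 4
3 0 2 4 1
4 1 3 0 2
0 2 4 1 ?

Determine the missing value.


Row 4 contains symbols [0, 1, 2, 4] — missing [3].
Column 4 contains symbols [0, 1, 2, 4] — missing [3].
The missing symbol must appear in both missing sets; intersection = [3].
Therefore the hidden value is 3.

Missing value = 3.


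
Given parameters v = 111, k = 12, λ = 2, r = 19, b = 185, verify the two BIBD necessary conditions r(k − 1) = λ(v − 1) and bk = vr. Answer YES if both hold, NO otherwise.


Condition (i): r(k − 1) = 19·11 = 209; λ(v − 1) = 2·110 = 220. Match? NO.
Condition (ii): bk = 185·12 = 2220; vr = 111·19 = 2109. Match? NO.
Both conditions hold? NO.

NO


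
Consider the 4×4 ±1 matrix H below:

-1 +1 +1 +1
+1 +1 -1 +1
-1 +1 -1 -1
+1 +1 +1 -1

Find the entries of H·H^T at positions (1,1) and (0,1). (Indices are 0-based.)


Row 0 of H: [-1, 1, 1, 1].
Row 1 of H: [1, 1, -1, 1].
(H·H^T)[1][1] = Σ_j H[1][j]·H[1][j] = (1)² + (1)² + (-1)² + (1)² = 1 + 1 + 1 + 1 = 4.
(H·H^T)[0][1] = Σ_j H[0][j]·H[1][j] = (-1)·(1) + (1)·(1) + (1)·(-1) + (1)·(1) = -1 + 1 + -1 + 1 = 0.
So rows 0 and 1 are orthogonal; the diagonal entry equals n = 4.

(1,1) entry = 4; (0,1) entry = 0.


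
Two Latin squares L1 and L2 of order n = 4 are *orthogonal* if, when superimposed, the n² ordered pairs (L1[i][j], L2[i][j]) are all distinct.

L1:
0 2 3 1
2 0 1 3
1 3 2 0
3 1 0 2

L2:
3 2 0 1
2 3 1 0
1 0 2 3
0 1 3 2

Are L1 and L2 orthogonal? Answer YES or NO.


Form the n² = 16 superimposed pairs (L1[i][j], L2[i][j]), row by row (rows and columns indexed from 0):
row 0: (0,3) (2,2) (3,0) (1,1)
row 1: (2,2) (0,3) (1,1) (3,0)
row 2: (1,1) (3,0) (2,2) (0,3)
row 3: (3,0) (1,1) (0,3) (2,2)
Orthogonality requires all 16 pairs distinct.
But the pair (2,2) repeats: cell (0,1) has L1 = 2, L2 = 2, and cell (1,0) has L1 = 2, L2 = 2.
A repeated pair means some other pair never occurs (only 4 distinct pairs out of 16), so the squares are not orthogonal.
Conclusion: NO.

NO


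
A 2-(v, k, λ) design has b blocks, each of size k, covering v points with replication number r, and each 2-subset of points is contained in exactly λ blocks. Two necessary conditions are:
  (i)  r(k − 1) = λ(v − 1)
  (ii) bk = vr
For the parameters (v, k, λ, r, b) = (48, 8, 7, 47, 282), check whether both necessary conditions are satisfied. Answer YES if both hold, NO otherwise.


Condition (i): r(k − 1) = 47·7 = 329; λ(v − 1) = 7·47 = 329. Match? YES.
Condition (ii): bk = 282·8 = 2256; vr = 48·47 = 2256. Match? YES.
Both conditions hold? YES.

YES


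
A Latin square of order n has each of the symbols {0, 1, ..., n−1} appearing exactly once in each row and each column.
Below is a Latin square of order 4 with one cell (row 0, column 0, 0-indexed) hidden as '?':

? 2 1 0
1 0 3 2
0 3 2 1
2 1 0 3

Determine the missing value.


Row 0 contains symbols [0, 1, 2] — missing [3].
Column 0 contains symbols [0, 1, 2] — missing [3].
The missing symbol must appear in both missing sets; intersection = [3].
Therefore the hidden value is 3.

Missing value = 3.


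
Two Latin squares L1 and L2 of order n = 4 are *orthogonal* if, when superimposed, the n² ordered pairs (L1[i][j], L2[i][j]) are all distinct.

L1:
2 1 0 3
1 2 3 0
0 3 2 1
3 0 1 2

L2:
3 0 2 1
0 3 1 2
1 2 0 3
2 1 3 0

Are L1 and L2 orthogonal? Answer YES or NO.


Form the n² = 16 superimposed pairs (L1[i][j], L2[i][j]), row by row (rows and columns indexed from 0):
row 0: (2,3) (1,0) (0,2) (3,1)
row 1: (1,0) (2,3) (3,1) (0,2)
row 2: (0,1) (3,2) (2,0) (1,3)
row 3: (3,2) (0,1) (1,3) (2,0)
Orthogonality requires all 16 pairs distinct.
But the pair (1,0) repeats: cell (0,1) has L1 = 1, L2 = 0, and cell (1,0) has L1 = 1, L2 = 0.
A repeated pair means some other pair never occurs (only 8 distinct pairs out of 16), so the squares are not orthogonal.
Conclusion: NO.

NO


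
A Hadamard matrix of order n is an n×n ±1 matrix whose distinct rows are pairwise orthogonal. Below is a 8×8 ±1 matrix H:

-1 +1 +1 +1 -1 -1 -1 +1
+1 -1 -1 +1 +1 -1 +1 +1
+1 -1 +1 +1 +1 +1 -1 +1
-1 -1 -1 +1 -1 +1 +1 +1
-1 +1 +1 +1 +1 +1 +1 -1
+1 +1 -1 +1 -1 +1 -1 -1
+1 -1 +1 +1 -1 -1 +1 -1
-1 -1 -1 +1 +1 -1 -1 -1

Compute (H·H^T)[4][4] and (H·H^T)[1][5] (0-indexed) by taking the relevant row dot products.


Row 1 of H: [1, -1, -1, 1, 1, -1, 1, 1].
Row 4 of H: [-1, 1, 1, 1, 1, 1, 1, -1].
Row 5 of H: [1, 1, -1, 1, -1, 1, -1, -1].
(H·H^T)[4][4] = Σ_j H[4][j]·H[4][j] = (-1)² + (1)² + (1)² + (1)² + (1)² + (1)² + (1)² + (-1)² = 1 + 1 + 1 + 1 + 1 + 1 + 1 + 1 = 8.
(H·H^T)[1][5] = Σ_j H[1][j]·H[5][j] = (1)·(1) + (-1)·(1) + (-1)·(-1) + (1)·(1) + (1)·(-1) + (-1)·(1) + (1)·(-1) + (1)·(-1) = 1 + -1 + 1 + 1 + -1 + -1 + -1 + -1 = -2.
Rows 1 and 5 are not orthogonal (dot product = -2 ≠ 0), so H is not a Hadamard matrix.

(4,4) entry = 8; (1,5) entry = -2.


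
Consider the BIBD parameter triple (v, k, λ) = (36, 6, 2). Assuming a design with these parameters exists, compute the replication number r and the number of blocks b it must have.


Any 2-(v, k, λ) BIBD satisfies two necessary conditions:
  (i)  Each point sits in r blocks, and counting incidences through any fixed point gives r(k − 1) = λ(v − 1), so r = λ(v − 1)/(k − 1).
  (ii) Total incidences bk = vr, so b = vr/k.
Step 1: r = λ(v − 1)/(k − 1) = 2·(36 − 1)/(6 − 1) = 2·35/5 = 70/5 = 14.
Step 2: b = vr/k = 36·14/6 = 504/6 = 84.
Check integrality: r = 14 ∈ Z ✓, b = 84 ∈ Z ✓.
(These identities are necessary conditions: they determine r and b for any design with these parameters, but do not by themselves prove that one exists.)

r = 14, b = 84.


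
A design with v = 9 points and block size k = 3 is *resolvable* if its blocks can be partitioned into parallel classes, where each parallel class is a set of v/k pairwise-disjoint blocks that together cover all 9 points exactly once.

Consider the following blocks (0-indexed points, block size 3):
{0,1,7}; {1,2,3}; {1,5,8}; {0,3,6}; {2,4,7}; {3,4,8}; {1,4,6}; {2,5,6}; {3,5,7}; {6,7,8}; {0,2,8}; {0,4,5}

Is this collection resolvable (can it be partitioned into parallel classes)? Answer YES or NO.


v = 9, block size k = 3, number of blocks = 12.
For resolvability, blocks must partition into parallel classes of size v/k = 3.
Total blocks must therefore be a multiple of 3: 12 = 3·4 + 0 ⇒ divisible ✓.
Greedy packing gives 4 candidate class(es). Each should be a full parallel class (size 3, covers all 9 points).
  Class 1 (3 blocks): {0,1,7}; {3,4,8}; {2,5,6}. Points covered: [0, 1, 2, 3, 4, 5, 6, 7, 8].
  Class 2 (3 blocks): {1,2,3}; {6,7,8}; {0,4,5}. Points covered: [0, 1, 2, 3, 4, 5, 6, 7, 8].
  Class 3 (3 blocks): {1,5,8}; {0,3,6}; {2,4,7}. Points covered: [0, 1, 2, 3, 4, 5, 6, 7, 8].
  Class 4 (3 blocks): {1,4,6}; {3,5,7}; {0,2,8}. Points covered: [0, 1, 2, 3, 4, 5, 6, 7, 8].
All classes full (size 3)? YES. All classes cover every point? YES.
Resolvable? YES.

YES


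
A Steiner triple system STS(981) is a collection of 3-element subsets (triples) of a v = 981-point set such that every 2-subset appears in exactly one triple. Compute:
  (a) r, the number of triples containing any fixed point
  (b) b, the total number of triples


An STS(v) is a 2-(v, 3, 1) BIBD: block size k = 3, λ = 1.
Replication: r(k − 1) = λ(v − 1) ⇒ r·2 = 981 − 1 = 980 ⇒ r = 490.
Block count: b = v(v − 1)/6 = 981·980/6 = 961380/6 = 160230.

r = 490, b = 160230.


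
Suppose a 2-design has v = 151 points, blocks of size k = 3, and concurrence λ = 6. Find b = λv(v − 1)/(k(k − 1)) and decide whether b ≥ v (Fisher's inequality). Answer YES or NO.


b = λv(v − 1)/(k(k − 1)) = 6·151·150/(3·2) = 135900/6 = 22650.
Compare with v = 151: b ≥ v, so Fisher's inequality holds.

YES


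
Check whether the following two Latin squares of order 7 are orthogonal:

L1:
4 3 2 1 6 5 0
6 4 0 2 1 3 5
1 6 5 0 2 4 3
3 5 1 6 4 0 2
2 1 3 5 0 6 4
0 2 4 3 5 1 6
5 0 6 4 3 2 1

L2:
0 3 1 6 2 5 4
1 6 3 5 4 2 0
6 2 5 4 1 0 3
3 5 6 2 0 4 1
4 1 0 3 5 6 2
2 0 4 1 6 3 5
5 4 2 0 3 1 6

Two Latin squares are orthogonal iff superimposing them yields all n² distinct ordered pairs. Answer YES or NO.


Form the n² = 49 superimposed pairs (L1[i][j], L2[i][j]), row by row (rows and columns indexed from 0):
row 0: (4,0) (3,3) (2,1) (1,6) (6,2) (5,5) (0,4)
row 1: (6,1) (4,6) (0,3) (2,5) (1,4) (3,2) (5,0)
row 2: (1,6) (6,2) (5,5) (0,4) (2,1) (4,0) (3,3)
row 3: (3,3) (5,5) (1,6) (6,2) (4,0) (0,4) (2,1)
row 4: (2,4) (1,1) (3,0) (5,3) (0,5) (6,6) (4,2)
row 5: (0,2) (2,0) (4,4) (3,1) (5,6) (1,3) (6,5)
row 6: (5,5) (0,4) (6,2) (4,0) (3,3) (2,1) (1,6)
Orthogonality requires all 49 pairs distinct.
But the pair (1,6) repeats: cell (0,3) has L1 = 1, L2 = 6, and cell (2,0) has L1 = 1, L2 = 6.
A repeated pair means some other pair never occurs (only 28 distinct pairs out of 49), so the squares are not orthogonal.
Conclusion: NO.

NO


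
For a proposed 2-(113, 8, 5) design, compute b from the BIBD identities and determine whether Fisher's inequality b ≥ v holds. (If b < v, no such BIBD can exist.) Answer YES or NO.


r = λ(v − 1)/(k − 1) = 5·112/7 = 80.
b = vr/k = 113·80/8 = 1130.
Fisher's inequality: b ≥ v ⇔ 1130 ≥ 113? YES.

YES


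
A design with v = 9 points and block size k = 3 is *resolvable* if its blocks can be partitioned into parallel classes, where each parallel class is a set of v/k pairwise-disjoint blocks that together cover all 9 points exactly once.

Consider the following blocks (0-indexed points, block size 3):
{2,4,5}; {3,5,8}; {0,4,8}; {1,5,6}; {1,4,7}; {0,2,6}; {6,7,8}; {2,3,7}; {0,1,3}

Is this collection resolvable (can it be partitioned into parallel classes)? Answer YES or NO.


v = 9, block size k = 3, number of blocks = 9.
For resolvability, blocks must partition into parallel classes of size v/k = 3.
Total blocks must therefore be a multiple of 3: 9 = 3·3 + 0 ⇒ divisible ✓.
Greedy packing gives 3 candidate class(es). Each should be a full parallel class (size 3, covers all 9 points).
  Class 1 (3 blocks): {2,4,5}; {6,7,8}; {0,1,3}. Points covered: [0, 1, 2, 3, 4, 5, 6, 7, 8].
  Class 2 (3 blocks): {3,5,8}; {1,4,7}; {0,2,6}. Points covered: [0, 1, 2, 3, 4, 5, 6, 7, 8].
  Class 3 (3 blocks): {0,4,8}; {1,5,6}; {2,3,7}. Points covered: [0, 1, 2, 3, 4, 5, 6, 7, 8].
All classes full (size 3)? YES. All classes cover every point? YES.
Resolvable? YES.

YES


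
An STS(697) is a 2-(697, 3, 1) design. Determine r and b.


An STS(v) is a 2-(v, 3, 1) BIBD: block size k = 3, λ = 1.
Replication: r(k − 1) = λ(v − 1) ⇒ r·2 = 697 − 1 = 696 ⇒ r = 348.
Block count: b = v(v − 1)/6 = 697·696/6 = 485112/6 = 80852.
(Check via bk = vr: 80852·3 = 242556 = 697·348 = 242556 ✓.)

r = 348, b = 80852.


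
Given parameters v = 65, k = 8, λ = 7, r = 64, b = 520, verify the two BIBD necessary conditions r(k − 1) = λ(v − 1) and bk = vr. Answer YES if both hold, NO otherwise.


Condition (i): r(k − 1) = 64·7 = 448; λ(v − 1) = 7·64 = 448. Match? YES.
Condition (ii): bk = 520·8 = 4160; vr = 65·64 = 4160. Match? YES.
Both conditions hold? YES.

YES


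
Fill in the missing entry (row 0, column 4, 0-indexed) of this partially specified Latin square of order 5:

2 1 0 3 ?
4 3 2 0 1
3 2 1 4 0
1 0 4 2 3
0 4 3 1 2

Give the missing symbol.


Row 0 contains symbols [0, 1, 2, 3] — missing [4].
Column 4 contains symbols [0, 1, 2, 3] — missing [4].
The missing symbol must appear in both missing sets; intersection = [4].
Therefore the hidden value is 4.

Missing value = 4.


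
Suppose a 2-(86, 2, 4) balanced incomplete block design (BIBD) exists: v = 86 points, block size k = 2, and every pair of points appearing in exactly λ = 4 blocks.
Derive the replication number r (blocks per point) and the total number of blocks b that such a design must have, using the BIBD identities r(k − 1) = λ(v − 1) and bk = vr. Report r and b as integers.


Any 2-(v, k, λ) BIBD satisfies two necessary conditions:
  (i)  Each point sits in r blocks, and counting incidences through any fixed point gives r(k − 1) = λ(v − 1), so r = λ(v − 1)/(k − 1).
  (ii) Total incidences bk = vr, so b = vr/k.
Step 1: r = λ(v − 1)/(k − 1) = 4·(86 − 1)/(2 − 1) = 4·85/1 = 340/1 = 340.
Step 2: b = vr/k = 86·340/2 = 29240/2 = 14620.
Check integrality: r = 340 ∈ Z ✓, b = 14620 ∈ Z ✓.
(These identities are necessary conditions: they determine r and b for any design with these parameters, but do not by themselves prove that one exists.)

r = 340, b = 14620.


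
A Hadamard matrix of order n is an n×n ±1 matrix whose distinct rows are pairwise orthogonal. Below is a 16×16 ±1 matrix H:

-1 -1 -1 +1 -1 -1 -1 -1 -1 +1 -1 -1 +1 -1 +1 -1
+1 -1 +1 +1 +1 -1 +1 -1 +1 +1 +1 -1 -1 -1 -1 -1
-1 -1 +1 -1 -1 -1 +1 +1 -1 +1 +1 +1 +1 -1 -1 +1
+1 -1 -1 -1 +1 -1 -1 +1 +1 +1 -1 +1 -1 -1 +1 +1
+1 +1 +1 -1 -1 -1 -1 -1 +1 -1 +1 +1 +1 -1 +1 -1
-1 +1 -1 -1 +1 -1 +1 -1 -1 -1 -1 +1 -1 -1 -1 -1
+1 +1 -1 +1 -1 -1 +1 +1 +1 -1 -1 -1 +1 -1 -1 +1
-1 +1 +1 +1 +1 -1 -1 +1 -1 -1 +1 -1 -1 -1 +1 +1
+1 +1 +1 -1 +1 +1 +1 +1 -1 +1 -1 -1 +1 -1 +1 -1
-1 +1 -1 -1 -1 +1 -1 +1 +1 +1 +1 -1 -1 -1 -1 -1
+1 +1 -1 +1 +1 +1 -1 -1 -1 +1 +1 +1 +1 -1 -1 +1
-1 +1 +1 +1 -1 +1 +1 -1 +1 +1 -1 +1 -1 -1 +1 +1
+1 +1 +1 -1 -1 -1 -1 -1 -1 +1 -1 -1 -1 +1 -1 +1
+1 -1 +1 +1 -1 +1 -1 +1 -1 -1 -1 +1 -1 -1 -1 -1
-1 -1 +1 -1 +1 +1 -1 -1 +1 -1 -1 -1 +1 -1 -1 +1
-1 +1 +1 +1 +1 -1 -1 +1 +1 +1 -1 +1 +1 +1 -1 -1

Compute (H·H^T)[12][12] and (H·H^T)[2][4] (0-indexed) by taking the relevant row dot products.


Row 2 of H: [-1, -1, 1, -1, -1, -1, 1, 1, -1, 1, 1, 1, 1, -1, -1, 1].
Row 4 of H: [1, 1, 1, -1, -1, -1, -1, -1, 1, -1, 1, 1, 1, -1, 1, -1].
Row 12 of H: [1, 1, 1, -1, -1, -1, -1, -1, -1, 1, -1, -1, -1, 1, -1, 1].
(H·H^T)[12][12] = Σ_j H[12][j]·H[12][j] = (1)² + (1)² + (1)² + (-1)² + (-1)² + (-1)² + (-1)² + (-1)² + (-1)² + (1)² + (-1)² + (-1)² + (-1)² + (1)² + (-1)² + (1)² = 1 + 1 + 1 + 1 + 1 + 1 + 1 + 1 + 1 + 1 + 1 + 1 + 1 + 1 + 1 + 1 = 16.
(H·H^T)[2][4] = Σ_j H[2][j]·H[4][j] = (-1)·(1) + (-1)·(1) + (1)·(1) + (-1)·(-1) + (-1)·(-1) + (-1)·(-1) + (1)·(-1) + (1)·(-1) + (-1)·(1) + (1)·(-1) + (1)·(1) + (1)·(1) + (1)·(1) + (-1)·(-1) + (-1)·(1) + (1)·(-1) = -1 + -1 + 1 + 1 + 1 + 1 + -1 + -1 + -1 + -1 + 1 + 1 + 1 + 1 + -1 + -1 = 0.
So rows 2 and 4 are orthogonal; the diagonal entry equals n = 16.

(12,12) entry = 16; (2,4) entry = 0.


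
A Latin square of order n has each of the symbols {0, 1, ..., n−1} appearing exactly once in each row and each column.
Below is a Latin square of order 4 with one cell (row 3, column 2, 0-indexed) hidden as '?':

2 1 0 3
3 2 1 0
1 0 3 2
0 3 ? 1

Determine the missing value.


Row 3 contains symbols [0, 1, 3] — missing [2].
Column 2 contains symbols [0, 1, 3] — missing [2].
The missing symbol must appear in both missing sets; intersection = [2].
Therefore the hidden value is 2.

Missing value = 2.


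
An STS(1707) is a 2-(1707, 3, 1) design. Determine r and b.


An STS(v) is a 2-(v, 3, 1) BIBD: block size k = 3, λ = 1.
Replication: r(k − 1) = λ(v − 1) ⇒ r·2 = 1707 − 1 = 1706 ⇒ r = 853.
Block count: bk = vr ⇒ b·3 = 1707·853 = 1456071 ⇒ b = 485357.

r = 853, b = 485357.


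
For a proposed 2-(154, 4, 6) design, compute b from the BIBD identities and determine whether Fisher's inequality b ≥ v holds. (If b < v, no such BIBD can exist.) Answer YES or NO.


r = λ(v − 1)/(k − 1) = 6·153/3 = 306.
b = vr/k = 154·306/4 = 11781.
Fisher's inequality: b ≥ v ⇔ 11781 ≥ 154? YES.

YES


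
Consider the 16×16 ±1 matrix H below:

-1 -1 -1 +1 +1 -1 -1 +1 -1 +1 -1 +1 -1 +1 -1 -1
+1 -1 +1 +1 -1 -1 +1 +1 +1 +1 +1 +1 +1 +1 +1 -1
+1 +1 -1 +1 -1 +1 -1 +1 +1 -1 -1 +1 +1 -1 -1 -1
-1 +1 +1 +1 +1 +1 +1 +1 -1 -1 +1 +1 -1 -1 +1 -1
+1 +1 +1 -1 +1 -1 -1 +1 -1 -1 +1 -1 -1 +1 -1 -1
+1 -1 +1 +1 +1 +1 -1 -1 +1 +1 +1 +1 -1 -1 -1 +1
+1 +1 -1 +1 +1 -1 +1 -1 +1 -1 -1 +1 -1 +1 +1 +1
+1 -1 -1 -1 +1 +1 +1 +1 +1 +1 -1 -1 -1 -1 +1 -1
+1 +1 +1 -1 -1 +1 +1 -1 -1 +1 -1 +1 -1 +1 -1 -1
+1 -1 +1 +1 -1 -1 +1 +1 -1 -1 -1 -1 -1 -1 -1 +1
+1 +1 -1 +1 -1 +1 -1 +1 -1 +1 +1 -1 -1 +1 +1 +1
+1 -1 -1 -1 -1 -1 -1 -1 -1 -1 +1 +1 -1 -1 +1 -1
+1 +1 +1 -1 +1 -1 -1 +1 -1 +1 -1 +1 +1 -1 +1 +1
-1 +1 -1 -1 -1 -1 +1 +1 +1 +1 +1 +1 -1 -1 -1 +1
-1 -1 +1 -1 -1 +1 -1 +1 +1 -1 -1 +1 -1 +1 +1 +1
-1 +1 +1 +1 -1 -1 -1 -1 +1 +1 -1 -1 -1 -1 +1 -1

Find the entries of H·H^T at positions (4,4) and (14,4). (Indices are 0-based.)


Row 4 of H: [1, 1, 1, -1, 1, -1, -1, 1, -1, -1, 1, -1, -1, 1, -1, -1].
Row 14 of H: [-1, -1, 1, -1, -1, 1, -1, 1, 1, -1, -1, 1, -1, 1, 1, 1].
(H·H^T)[4][4] = Σ_j H[4][j]·H[4][j] = (1)² + (1)² + (1)² + (-1)² + (1)² + (-1)² + (-1)² + (1)² + (-1)² + (-1)² + (1)² + (-1)² + (-1)² + (1)² + (-1)² + (-1)² = 1 + 1 + 1 + 1 + 1 + 1 + 1 + 1 + 1 + 1 + 1 + 1 + 1 + 1 + 1 + 1 = 16.
(H·H^T)[14][4] = Σ_j H[14][j]·H[4][j] = (-1)·(1) + (-1)·(1) + (1)·(1) + (-1)·(-1) + (-1)·(1) + (1)·(-1) + (-1)·(-1) + (1)·(1) + (1)·(-1) + (-1)·(-1) + (-1)·(1) + (1)·(-1) + (-1)·(-1) + (1)·(1) + (1)·(-1) + (1)·(-1) = -1 + -1 + 1 + 1 + -1 + -1 + 1 + 1 + -1 + 1 + -1 + -1 + 1 + 1 + -1 + -1 = -2.
Rows 14 and 4 are not orthogonal (dot product = -2 ≠ 0), so H is not a Hadamard matrix.

(4,4) entry = 16; (14,4) entry = -2.
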